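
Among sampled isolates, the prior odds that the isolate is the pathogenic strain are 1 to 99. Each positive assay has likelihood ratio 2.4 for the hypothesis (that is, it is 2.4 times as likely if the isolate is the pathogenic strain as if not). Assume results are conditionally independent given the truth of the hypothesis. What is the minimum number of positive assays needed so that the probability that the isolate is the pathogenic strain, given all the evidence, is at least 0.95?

Prior odds = 1/99.
Likelihood ratio per positive assay = 2.4.
Target posterior odds = 0.95/0.05 = 19.
Require 2.4ⁿ ≥ 19 ÷ (1/99) = 1881.
2.4⁸ = 429981696/390625 falls short of 1881 but 2.4⁹ ≈2641.81 reaches it, so n = 9.

9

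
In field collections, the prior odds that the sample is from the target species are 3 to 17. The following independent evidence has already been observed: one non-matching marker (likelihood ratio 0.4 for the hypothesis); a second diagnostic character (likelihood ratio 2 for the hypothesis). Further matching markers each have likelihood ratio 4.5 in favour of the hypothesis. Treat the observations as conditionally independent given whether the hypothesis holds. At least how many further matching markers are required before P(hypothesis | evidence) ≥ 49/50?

Prior odds = 3/17.
Combined Bayes factor of the evidence already in hand = 0.4 × 2 = 0.8.
Odds after that evidence = (3/17) × 0.8 = 12/85.
Target odds = 0.98/0.02 = 49.
Need 4.5ⁿ ≥ 49 ÷ (12/85) = 4165/12.
4.5³ = 91.125 falls short of 4165/12 but 4.5⁴ = 410.0625 reaches it, so n = 4.

4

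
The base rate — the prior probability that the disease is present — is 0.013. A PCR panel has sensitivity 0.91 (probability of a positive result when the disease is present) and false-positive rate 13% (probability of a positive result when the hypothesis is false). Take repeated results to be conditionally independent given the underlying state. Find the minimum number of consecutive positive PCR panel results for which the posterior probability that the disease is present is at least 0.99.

Prior odds: 0.013 ÷ 0.987 = 13/987.
Likelihood ratio of a positive result = 0.91/0.13 = 7.
Target posterior odds = 0.99/0.01 = 99.
Require 7ⁿ ≥ 99 ÷ (13/987) = 97713/13.
7⁴ = 2401 falls short of 97713/13 but 7⁵ = 16807 reaches it, so n = 5.

5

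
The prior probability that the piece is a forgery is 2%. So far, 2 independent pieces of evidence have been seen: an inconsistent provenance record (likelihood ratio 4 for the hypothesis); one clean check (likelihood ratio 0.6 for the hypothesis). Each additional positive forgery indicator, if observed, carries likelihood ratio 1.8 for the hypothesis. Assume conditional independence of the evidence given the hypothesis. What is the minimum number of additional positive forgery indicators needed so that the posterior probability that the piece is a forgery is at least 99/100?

13

Prior odds = 0.02/0.98 = 1/49.
Combined Bayes factor of the evidence already in hand = 4 × 0.6 = 2.4.
Odds after that evidence = (1/49) × 2.4 = 12/245.
Target odds = 0.99/0.01 = 99.
Need 1.8ⁿ ≥ 99 ÷ (12/245) = 2021.25.
1.8¹² ≈1156.83 falls short of 2021.25 but 1.8¹³ ≈2082.3 reaches it, so n = 13.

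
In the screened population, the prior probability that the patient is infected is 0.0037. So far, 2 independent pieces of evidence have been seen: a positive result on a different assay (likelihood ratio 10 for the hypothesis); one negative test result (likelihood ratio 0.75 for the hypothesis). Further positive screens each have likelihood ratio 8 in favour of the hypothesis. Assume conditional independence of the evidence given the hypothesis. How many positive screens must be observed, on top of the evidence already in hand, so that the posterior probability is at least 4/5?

3

Prior odds = 0.0037/0.9963 = 37/9963.
Combined Bayes factor of the evidence already in hand = 10 × 0.75 = 7.5.
Odds after that evidence = (37/9963) × 7.5 = 185/6642.
Target odds = 0.8/0.2 = 4.
Need 8ⁿ ≥ 4 ÷ (185/6642) = 26568/185.
8² = 64 falls short of 26568/185 but 8³ = 512 reaches it, so n = 3.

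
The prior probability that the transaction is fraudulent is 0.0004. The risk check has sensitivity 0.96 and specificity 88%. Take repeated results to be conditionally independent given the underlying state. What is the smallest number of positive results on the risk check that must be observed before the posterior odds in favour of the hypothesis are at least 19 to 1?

6

Prior odds: 0.0004 ÷ 0.9996 = 1/2499.
False-positive rate = 1 − 0.88 = 0.12; likelihood ratio of a positive = 0.96/0.12 = 8.
Target odds = 19.
Require 8ⁿ ≥ 19 ÷ (1/2499) = 47481.
8⁵ = 32768 falls short of 47481 but 8⁶ = 262144 reaches it, so n = 6.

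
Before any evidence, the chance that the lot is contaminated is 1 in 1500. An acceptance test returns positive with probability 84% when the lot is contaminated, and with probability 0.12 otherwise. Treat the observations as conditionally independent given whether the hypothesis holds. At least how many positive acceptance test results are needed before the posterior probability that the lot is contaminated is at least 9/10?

5

Prior odds = (1/1500)/(1499/1500) = 1/1499.
Likelihood ratio of a positive result = 0.84/0.12 = 7.
Target posterior odds = 0.9/0.1 = 9.
Require 7ⁿ ≥ 9 ÷ (1/1499) = 13491.
7⁴ = 2401 falls short of 13491 but 7⁵ = 16807 reaches it, so n = 5.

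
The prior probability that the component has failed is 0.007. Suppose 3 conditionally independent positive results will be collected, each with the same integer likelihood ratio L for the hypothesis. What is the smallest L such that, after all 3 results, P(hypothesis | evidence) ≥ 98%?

Prior odds = 0.007/0.993 = 7/993.
Target odds = 0.98/0.02 = 49.
Need L³ ≥ 49 ÷ (7/993) = 6951.
19³ = 6859 < 6951 ≤ 8000 = 20³, so L = 20.

20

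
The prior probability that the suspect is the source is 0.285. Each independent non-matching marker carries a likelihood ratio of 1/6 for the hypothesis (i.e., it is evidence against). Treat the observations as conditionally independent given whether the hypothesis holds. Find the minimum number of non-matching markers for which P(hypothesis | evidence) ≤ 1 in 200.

Prior odds: 0.285 ÷ 0.715 = 57/143.
Likelihood ratio per non-matching marker = 1/6.
Target odds: 0.005 ÷ 0.995 = 1/199.
Need (57/143) × (1/6)ⁿ ≤ 1/199, i.e. (1/6)ⁿ ≤ 143/11343.
(1/6)² = 1/36 is still above 143/11343 but (1/6)³ = 1/216 is at or below it, so n = 3.

3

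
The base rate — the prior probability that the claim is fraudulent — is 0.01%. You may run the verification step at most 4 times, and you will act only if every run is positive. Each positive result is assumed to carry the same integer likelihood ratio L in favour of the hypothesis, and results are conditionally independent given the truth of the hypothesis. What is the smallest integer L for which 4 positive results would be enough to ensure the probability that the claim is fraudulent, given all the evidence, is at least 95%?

Prior odds = 0.0001/0.9999 = 1/9999.
Target odds = 0.95/0.05 = 19.
Need L⁴ ≥ 19 ÷ (1/9999) = 189981.
20⁴ = 160000 < 189981 ≤ 194481 = 21⁴, so L = 21.

21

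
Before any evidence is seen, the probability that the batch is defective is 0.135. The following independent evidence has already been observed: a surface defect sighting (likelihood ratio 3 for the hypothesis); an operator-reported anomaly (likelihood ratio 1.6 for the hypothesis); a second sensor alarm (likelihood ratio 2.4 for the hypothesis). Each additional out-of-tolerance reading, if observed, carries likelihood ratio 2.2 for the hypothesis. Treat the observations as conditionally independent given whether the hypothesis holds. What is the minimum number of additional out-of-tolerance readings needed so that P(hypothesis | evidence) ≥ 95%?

3

Prior odds = 0.135/0.865 = 27/173.
Combined Bayes factor of the evidence already in hand = 3 × 1.6 × 2.4 = 11.52.
Odds after that evidence = (27/173) × 11.52 = 7776/4325.
Target odds = 0.95/0.05 = 19.
Need 2.2ⁿ ≥ 19 ÷ (7776/4325) = 82175/7776.
2.2² = 4.84 falls short of 82175/7776 but 2.2³ = 10.648 reaches it, so n = 3.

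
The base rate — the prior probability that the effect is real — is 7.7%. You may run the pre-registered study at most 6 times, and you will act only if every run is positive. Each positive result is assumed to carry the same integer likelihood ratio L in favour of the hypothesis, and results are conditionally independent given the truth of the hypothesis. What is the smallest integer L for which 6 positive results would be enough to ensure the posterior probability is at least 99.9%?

Prior odds = 0.077/0.923 = 77/923.
Target odds = 0.999/0.001 = 999.
Need L⁶ ≥ 999 ÷ (77/923) = 922077/77.
4⁶ = 4096 < 922077/77 ≤ 15625 = 5⁶, so L = 5.

5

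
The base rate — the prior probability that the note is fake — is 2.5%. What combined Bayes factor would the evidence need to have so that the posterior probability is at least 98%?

1911

Prior odds = 0.025/0.975 = 1/39.
Target odds = 0.98/0.02 = 49.
Required Bayes factor = 49 ÷ (1/39) = 1911.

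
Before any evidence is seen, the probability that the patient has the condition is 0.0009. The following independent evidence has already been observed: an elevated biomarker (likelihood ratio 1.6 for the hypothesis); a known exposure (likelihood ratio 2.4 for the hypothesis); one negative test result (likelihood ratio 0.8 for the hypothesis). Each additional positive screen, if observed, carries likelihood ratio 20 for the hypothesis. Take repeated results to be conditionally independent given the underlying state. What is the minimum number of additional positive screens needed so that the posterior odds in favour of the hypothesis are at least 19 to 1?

3

Prior odds = 0.0009/0.9991 = 9/9991.
Combined Bayes factor of the evidence already in hand = 1.6 × 2.4 × 0.8 = 3.072.
Odds after that evidence = (9/9991) × 3.072 = 3456/1248875.
Target odds = 19.
Need 20ⁿ ≥ 19 ÷ (3456/1248875) = 23728625/3456.
20² = 400 falls short of 23728625/3456 but 20³ = 8000 reaches it, so n = 3.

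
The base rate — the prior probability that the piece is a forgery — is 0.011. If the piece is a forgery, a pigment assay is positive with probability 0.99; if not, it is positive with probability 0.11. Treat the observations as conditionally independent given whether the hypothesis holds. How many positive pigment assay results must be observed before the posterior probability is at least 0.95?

Prior odds: 0.011 ÷ 0.989 = 11/989.
Likelihood ratio of a positive = 0.99/0.11 = 9.
Target odds: 0.95 ÷ 0.05 = 19.
Need (11/989) × 9ⁿ ≥ 19, i.e. 9ⁿ ≥ 18791/11.
9³ = 729 falls short of 18791/11 but 9⁴ = 6561 reaches it, so n = 4.

4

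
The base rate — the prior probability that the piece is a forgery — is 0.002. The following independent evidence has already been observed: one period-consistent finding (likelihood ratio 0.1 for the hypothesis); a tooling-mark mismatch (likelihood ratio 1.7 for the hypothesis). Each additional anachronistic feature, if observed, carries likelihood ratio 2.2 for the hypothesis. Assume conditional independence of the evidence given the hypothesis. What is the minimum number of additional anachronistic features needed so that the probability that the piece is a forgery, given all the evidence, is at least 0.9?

13

Prior odds = 0.002/0.998 = 1/499.
Combined Bayes factor of the evidence already in hand = 0.1 × 1.7 = 0.17.
Odds after that evidence = (1/499) × 0.17 = 17/49900.
Target odds = 0.9/0.1 = 9.
Need 2.2ⁿ ≥ 9 ÷ (17/49900) = 449100/17.
2.2¹² ≈12855 falls short of 449100/17 but 2.2¹³ ≈28281 reaches it, so n = 13.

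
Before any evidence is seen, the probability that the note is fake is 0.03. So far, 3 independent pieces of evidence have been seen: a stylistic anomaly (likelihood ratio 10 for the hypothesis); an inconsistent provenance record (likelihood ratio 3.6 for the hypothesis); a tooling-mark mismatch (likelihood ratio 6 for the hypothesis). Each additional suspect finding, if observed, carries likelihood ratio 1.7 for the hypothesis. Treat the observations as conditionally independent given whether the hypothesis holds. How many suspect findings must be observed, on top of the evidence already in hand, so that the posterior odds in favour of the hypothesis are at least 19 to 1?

2

Prior odds = 0.03/0.97 = 3/97.
Combined Bayes factor of the evidence already in hand = 10 × 3.6 × 6 = 216.
Odds after that evidence = (3/97) × 216 = 648/97.
Target odds = 19.
Need 1.7ⁿ ≥ 19 ÷ (648/97) = 1843/648.
1.7¹ = 1.7 falls short of 1843/648 but 1.7² = 2.89 reaches it, so n = 2.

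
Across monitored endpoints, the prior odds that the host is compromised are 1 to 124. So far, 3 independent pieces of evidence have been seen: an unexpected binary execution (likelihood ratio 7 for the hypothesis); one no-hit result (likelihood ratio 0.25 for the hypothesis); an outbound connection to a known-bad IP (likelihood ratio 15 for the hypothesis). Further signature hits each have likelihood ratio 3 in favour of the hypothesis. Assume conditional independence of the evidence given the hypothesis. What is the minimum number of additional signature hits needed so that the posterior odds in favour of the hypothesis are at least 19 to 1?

Prior odds = 1/124.
Combined Bayes factor of the evidence already in hand = 7 × 0.25 × 15 = 26.25.
Odds after that evidence = (1/124) × 26.25 = 105/496.
Target odds = 19.
Need 3ⁿ ≥ 19 ÷ (105/496) = 9424/105.
3⁴ = 81 falls short of 9424/105 but 3⁵ = 243 reaches it, so n = 5.

5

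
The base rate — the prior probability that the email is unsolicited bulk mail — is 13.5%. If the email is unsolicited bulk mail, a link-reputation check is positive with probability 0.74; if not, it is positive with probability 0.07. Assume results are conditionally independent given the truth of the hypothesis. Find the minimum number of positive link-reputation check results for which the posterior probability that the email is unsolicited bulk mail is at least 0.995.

4

Prior odds = 0.135/0.865 = 27/173.
Likelihood ratio of a positive = 0.74/0.07 = 74/7.
Target posterior odds = 0.995/0.005 = 199.
Need (27/173) × (74/7)ⁿ ≥ 199, i.e. (74/7)ⁿ ≥ 34427/27.
(74/7)³ = 405224/343 falls short of 34427/27 but (74/7)⁴ = 29986576/2401 reaches it, so n = 4.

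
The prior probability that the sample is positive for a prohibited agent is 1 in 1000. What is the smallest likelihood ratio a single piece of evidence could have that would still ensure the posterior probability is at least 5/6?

4995

Prior odds = 0.001/0.999 = 1/999.
Target odds = (5/6)/(1/6) = 5.
Required Bayes factor = 5 ÷ (1/999) = 4995.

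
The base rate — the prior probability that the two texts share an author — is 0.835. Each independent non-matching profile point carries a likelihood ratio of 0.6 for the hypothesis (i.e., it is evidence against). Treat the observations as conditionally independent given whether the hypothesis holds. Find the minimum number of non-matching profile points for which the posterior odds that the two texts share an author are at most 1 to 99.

13

Prior odds: 0.835 ÷ 0.165 = 167/33.
Likelihood ratio per non-matching profile point = 0.6.
Target odds = 1/99.
Require 0.6ⁿ ≤ 1/99 ÷ (167/33) = 1/501.
0.6¹² = 531441/244140625 is still above 1/501 but 0.6¹³ ≈0.00130607 is at or below it, so n = 13.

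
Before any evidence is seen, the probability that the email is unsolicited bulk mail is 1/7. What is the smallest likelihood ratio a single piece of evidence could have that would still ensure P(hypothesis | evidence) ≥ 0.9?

Prior odds = (1/7)/(6/7) = 1/6.
Target odds = 0.9/0.1 = 9.
Required Bayes factor = 9 ÷ (1/6) = 54.

54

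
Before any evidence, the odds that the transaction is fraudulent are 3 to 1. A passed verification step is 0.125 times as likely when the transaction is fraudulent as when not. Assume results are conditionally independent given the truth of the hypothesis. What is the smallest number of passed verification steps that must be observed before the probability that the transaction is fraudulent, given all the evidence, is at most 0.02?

3

Prior odds = 3.
Likelihood ratio per passed verification step = 0.125.
Target posterior odds = 0.02/0.98 = 1/49.
Need 3 × 0.125ⁿ ≤ 1/49, i.e. 0.125ⁿ ≤ 1/147.
0.125² = 0.015625 is still above 1/147 but 0.125³ = 0.001953125 is at or below it, so n = 3.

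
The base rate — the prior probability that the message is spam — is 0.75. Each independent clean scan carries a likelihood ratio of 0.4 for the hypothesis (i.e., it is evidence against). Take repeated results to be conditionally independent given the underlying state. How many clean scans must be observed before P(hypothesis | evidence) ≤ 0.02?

6

Prior odds = 0.75/0.25 = 3.
Likelihood ratio per clean scan = 0.4.
Target posterior odds = 0.02/0.98 = 1/49.
Need 3 × 0.4ⁿ ≤ 1/49, i.e. 0.4ⁿ ≤ 1/147.
0.4⁵ = 0.01024 is still above 1/147 but 0.4⁶ = 64/15625 is at or below it, so n = 6.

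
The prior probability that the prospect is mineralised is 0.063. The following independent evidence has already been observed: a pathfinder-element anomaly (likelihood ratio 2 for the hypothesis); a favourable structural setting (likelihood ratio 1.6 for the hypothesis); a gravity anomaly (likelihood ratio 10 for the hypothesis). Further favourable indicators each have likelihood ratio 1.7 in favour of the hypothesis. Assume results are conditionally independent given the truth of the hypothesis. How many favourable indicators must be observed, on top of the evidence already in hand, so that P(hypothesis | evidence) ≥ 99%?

Prior odds = 0.063/0.937 = 63/937.
Combined Bayes factor of the evidence already in hand = 2 × 1.6 × 10 = 32.
Odds after that evidence = (63/937) × 32 = 2016/937.
Target odds = 0.99/0.01 = 99.
Need 1.7ⁿ ≥ 99 ÷ (2016/937) = 10307/224.
1.7⁷ = 410338673/10000000 falls short of 10307/224 but 1.7⁸ ≈69.7576 reaches it, so n = 8.

8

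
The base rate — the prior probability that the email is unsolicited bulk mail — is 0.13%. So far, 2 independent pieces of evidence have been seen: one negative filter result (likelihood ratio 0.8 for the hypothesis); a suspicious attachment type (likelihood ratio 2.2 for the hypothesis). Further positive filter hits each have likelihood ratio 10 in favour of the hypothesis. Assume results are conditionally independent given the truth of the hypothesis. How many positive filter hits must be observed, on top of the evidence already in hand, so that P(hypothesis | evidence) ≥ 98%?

5

Prior odds = 0.0013/0.9987 = 13/9987.
Combined Bayes factor of the evidence already in hand = 0.8 × 2.2 = 1.76.
Odds after that evidence = (13/9987) × 1.76 = 572/249675.
Target odds = 0.98/0.02 = 49.
Need 10ⁿ ≥ 49 ÷ (572/249675) = 12234075/572.
10⁴ = 10000 falls short of 12234075/572 but 10⁵ = 100000 reaches it, so n = 5.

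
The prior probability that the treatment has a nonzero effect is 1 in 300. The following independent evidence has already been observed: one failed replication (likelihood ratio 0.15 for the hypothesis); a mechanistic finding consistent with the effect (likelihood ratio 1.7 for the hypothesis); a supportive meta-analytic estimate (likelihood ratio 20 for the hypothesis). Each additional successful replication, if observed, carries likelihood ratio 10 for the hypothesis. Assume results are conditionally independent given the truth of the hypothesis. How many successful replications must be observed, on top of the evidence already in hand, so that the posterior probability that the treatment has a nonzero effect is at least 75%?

3

Prior odds = (1/300)/(299/300) = 1/299.
Combined Bayes factor of the evidence already in hand = 0.15 × 1.7 × 20 = 5.1.
Odds after that evidence = (1/299) × 5.1 = 51/2990.
Target odds = 0.75/0.25 = 3.
Need 10ⁿ ≥ 3 ÷ (51/2990) = 2990/17.
10² = 100 falls short of 2990/17 but 10³ = 1000 reaches it, so n = 3.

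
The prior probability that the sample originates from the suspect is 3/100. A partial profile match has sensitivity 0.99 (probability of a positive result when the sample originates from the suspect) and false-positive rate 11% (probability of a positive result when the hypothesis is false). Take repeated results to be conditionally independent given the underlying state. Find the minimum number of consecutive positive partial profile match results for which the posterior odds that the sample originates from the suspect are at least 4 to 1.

3

Prior odds = 0.03/0.97 = 3/97.
Likelihood ratio of a positive result = 0.99/0.11 = 9.
Target odds = 4.
Require 9ⁿ ≥ 4 ÷ (3/97) = 388/3.
9² = 81 falls short of 388/3 but 9³ = 729 reaches it, so n = 3.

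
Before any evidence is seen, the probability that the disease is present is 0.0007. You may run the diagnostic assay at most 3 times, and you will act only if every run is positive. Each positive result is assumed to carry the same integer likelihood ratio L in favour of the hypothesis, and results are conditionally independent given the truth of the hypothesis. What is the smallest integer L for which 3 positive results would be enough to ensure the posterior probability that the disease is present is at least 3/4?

Prior odds = 0.0007/0.9993 = 7/9993.
Target odds = 0.75/0.25 = 3.
Need L³ ≥ 3 ÷ (7/9993) = 29979/7.
16³ = 4096 < 29979/7 ≤ 4913 = 17³, so L = 17.

17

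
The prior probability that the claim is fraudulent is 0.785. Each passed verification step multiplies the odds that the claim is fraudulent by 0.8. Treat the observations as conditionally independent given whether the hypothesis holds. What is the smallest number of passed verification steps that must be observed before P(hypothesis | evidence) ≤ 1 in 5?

Prior odds = 0.785/0.215 = 157/43.
Likelihood ratio per passed verification step = 0.8.
Target odds: 0.2 ÷ 0.8 = 0.25.
Require 0.8ⁿ ≤ 0.25 ÷ (157/43) = 43/628.
0.8¹² = 16777216/244140625 is still above 43/628 but 0.8¹³ ≈0.0549756 is at or below it, so n = 13.

13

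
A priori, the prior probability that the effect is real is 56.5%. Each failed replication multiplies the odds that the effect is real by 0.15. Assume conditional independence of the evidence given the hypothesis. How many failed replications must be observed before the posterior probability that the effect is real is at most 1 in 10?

Prior odds = 0.565/0.435 = 113/87.
Likelihood ratio per failed replication = 0.15.
Target odds: 0.1 ÷ 0.9 = 1/9.
Need (113/87) × 0.15ⁿ ≤ 1/9, i.e. 0.15ⁿ ≤ 29/339.
0.15¹ = 0.15 is still above 29/339 but 0.15² = 0.0225 is at or below it, so n = 2.

2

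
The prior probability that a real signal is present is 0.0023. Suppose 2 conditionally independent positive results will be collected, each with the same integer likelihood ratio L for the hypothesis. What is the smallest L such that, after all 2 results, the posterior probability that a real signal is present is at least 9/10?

Prior odds = 0.0023/0.9977 = 23/9977.
Target odds = 0.9/0.1 = 9.
Need L² ≥ 9 ÷ (23/9977) = 89793/23.
62² = 3844 < 89793/23 ≤ 3969 = 63², so L = 63.

63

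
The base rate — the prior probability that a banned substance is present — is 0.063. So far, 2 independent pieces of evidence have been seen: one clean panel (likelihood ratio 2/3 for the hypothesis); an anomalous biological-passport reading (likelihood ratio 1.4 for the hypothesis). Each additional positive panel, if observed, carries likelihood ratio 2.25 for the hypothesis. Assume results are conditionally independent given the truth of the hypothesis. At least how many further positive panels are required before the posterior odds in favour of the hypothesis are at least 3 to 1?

Prior odds = 0.063/0.937 = 63/937.
Combined Bayes factor of the evidence already in hand = (2/3) × 1.4 = 14/15.
Odds after that evidence = (63/937) × 14/15 = 294/4685.
Target odds = 3.
Need 2.25ⁿ ≥ 3 ÷ (294/4685) = 4685/98.
2.25⁴ = 25.62890625 falls short of 4685/98 but 2.25⁵ = 59049/1024 reaches it, so n = 5.

5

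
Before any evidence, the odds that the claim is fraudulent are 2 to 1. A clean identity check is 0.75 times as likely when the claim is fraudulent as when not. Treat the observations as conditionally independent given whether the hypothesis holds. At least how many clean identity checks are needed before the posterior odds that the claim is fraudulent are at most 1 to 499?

Prior odds = 2.
Likelihood ratio per clean identity check = 0.75.
Target odds = 1/499.
Need 2 × 0.75ⁿ ≤ 1/499, i.e. 0.75ⁿ ≤ 1/998.
0.75²⁴ ≈0.00100339 is still above 1/998 but 0.75²⁵ ≈0.000752543 is at or below it, so n = 25.

25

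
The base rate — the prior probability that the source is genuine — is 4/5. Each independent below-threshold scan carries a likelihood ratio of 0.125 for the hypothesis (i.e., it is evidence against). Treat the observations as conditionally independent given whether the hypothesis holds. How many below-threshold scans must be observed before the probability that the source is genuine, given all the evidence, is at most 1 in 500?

4

Prior odds: 0.8 ÷ 0.2 = 4.
Likelihood ratio per below-threshold scan = 0.125.
Target odds: 0.002 ÷ 0.998 = 1/499.
Require 0.125ⁿ ≤ 1/499 ÷ 4 = 1/1996.
0.125³ = 0.001953125 is still above 1/1996 but 0.125⁴ = 1/4096 is at or below it, so n = 4.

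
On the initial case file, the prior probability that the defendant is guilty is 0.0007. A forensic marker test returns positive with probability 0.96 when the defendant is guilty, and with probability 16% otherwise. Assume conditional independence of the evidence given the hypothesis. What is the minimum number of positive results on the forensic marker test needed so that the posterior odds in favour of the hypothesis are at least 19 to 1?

6

Prior odds = 0.0007/0.9993 = 7/9993.
Likelihood ratio of a positive result = 0.96/0.16 = 6.
Target odds = 19.
Require 6ⁿ ≥ 19 ÷ (7/9993) = 189867/7.
6⁵ = 7776 falls short of 189867/7 but 6⁶ = 46656 reaches it, so n = 6.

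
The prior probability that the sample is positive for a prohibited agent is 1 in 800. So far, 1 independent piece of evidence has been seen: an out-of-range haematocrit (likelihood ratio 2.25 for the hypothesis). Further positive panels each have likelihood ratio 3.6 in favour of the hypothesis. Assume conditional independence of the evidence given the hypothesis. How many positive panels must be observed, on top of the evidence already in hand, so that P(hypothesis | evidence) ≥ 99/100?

Prior odds = 0.00125/0.99875 = 1/799.
Bayes factor of the evidence already in hand = 2.25.
Odds after that evidence = (1/799) × 2.25 = 9/3196.
Target odds = 0.99/0.01 = 99.
Need 3.6ⁿ ≥ 99 ÷ (9/3196) = 35156.
3.6⁸ ≈28211.1 falls short of 35156 but 3.6⁹ ≈101560 reaches it, so n = 9.

9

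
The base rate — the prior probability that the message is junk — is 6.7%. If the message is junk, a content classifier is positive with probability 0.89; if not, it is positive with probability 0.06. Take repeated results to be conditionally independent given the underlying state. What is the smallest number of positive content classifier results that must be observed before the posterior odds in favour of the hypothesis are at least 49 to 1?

Prior odds: 0.067 ÷ 0.933 = 67/933.
Likelihood ratio of a positive = 0.89/0.06 = 89/6.
Target odds = 49.
Require (89/6)ⁿ ≥ 49 ÷ (67/933) = 45717/67.
(89/6)² = 7921/36 falls short of 45717/67 but (89/6)³ = 704969/216 reaches it, so n = 3.

3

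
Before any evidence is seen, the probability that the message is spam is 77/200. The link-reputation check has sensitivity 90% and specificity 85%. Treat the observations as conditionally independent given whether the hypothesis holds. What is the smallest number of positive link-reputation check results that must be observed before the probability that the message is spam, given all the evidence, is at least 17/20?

Prior odds = 0.385/0.615 = 77/123.
False-positive rate = 1 − 0.85 = 0.15; likelihood ratio of a positive = 0.9/0.15 = 6.
Target posterior odds = 0.85/0.15 = 17/3.
Need (77/123) × 6ⁿ ≥ 17/3, i.e. 6ⁿ ≥ 697/77.
6¹ = 6 falls short of 697/77 but 6² = 36 reaches it, so n = 2.

2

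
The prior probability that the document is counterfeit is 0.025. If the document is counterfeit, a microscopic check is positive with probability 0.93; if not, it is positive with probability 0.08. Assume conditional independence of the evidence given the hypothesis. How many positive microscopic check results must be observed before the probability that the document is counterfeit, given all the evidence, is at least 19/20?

3

Prior odds = 0.025/0.975 = 1/39.
Likelihood ratio of a positive = 0.93/0.08 = 11.625.
Target odds: 0.95 ÷ 0.05 = 19.
Need (1/39) × 11.625ⁿ ≥ 19, i.e. 11.625ⁿ ≥ 741.
11.625² = 135.140625 falls short of 741 but 11.625³ = 804357/512 reaches it, so n = 3.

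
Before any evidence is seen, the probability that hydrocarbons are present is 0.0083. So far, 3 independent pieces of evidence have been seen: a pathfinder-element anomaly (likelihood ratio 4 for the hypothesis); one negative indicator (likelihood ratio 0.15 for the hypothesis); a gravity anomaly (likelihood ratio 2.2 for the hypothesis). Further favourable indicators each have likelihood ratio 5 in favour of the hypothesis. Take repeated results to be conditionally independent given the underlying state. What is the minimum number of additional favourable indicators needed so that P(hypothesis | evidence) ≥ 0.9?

Prior odds = 0.0083/0.9917 = 83/9917.
Combined Bayes factor of the evidence already in hand = 4 × 0.15 × 2.2 = 1.32.
Odds after that evidence = (83/9917) × 1.32 = 2739/247925.
Target odds = 0.9/0.1 = 9.
Need 5ⁿ ≥ 9 ÷ (2739/247925) = 743775/913.
5⁴ = 625 falls short of 743775/913 but 5⁵ = 3125 reaches it, so n = 5.

5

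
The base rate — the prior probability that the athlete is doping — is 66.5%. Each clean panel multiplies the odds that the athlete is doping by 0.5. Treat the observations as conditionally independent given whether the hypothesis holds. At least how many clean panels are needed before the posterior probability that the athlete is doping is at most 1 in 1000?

11

Prior odds = 0.665/0.335 = 133/67.
Likelihood ratio per clean panel = 0.5.
Target odds: 0.001 ÷ 0.999 = 1/999.
Need (133/67) × 0.5ⁿ ≤ 1/999, i.e. 0.5ⁿ ≤ 67/132867.
0.5¹⁰ = 1/1024 is still above 67/132867 but 0.5¹¹ = 1/2048 is at or below it, so n = 11.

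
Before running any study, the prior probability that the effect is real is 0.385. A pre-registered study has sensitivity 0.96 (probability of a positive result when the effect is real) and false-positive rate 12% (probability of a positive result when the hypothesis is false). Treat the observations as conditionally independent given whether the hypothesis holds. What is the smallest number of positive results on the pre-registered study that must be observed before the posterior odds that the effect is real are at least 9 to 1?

2

Prior odds: 0.385 ÷ 0.615 = 77/123.
Likelihood ratio of a positive result = 0.96/0.12 = 8.
Target odds = 9.
Need (77/123) × 8ⁿ ≥ 9, i.e. 8ⁿ ≥ 1107/77.
8¹ = 8 falls short of 1107/77 but 8² = 64 reaches it, so n = 2.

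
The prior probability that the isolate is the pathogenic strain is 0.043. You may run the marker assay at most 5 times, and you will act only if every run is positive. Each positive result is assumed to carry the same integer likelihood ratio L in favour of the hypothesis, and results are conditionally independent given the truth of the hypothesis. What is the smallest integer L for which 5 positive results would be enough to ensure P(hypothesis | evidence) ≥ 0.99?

Prior odds = 0.043/0.957 = 43/957.
Target odds = 0.99/0.01 = 99.
Need L⁵ ≥ 99 ÷ (43/957) = 94743/43.
4⁵ = 1024 < 94743/43 ≤ 3125 = 5⁵, so L = 5.

5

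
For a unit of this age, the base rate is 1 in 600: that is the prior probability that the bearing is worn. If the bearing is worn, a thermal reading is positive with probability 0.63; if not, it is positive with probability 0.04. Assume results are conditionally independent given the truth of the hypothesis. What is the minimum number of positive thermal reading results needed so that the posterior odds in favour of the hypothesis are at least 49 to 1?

4

Prior odds: (1/600) ÷ (599/600) = 1/599.
Likelihood ratio of a positive = 0.63/0.04 = 15.75.
Target odds = 49.
Need (1/599) × 15.75ⁿ ≥ 49, i.e. 15.75ⁿ ≥ 29351.
15.75³ = 3906.984375 falls short of 29351 but 15.75⁴ = 15752961/256 reaches it, so n = 4.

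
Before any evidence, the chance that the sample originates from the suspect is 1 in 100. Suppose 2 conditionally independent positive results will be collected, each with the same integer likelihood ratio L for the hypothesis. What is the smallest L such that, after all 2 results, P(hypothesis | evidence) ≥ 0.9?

Prior odds = 0.01/0.99 = 1/99.
Target odds = 0.9/0.1 = 9.
Need L² ≥ 9 ÷ (1/99) = 891.
29² = 841 < 891 ≤ 900 = 30², so L = 30.

30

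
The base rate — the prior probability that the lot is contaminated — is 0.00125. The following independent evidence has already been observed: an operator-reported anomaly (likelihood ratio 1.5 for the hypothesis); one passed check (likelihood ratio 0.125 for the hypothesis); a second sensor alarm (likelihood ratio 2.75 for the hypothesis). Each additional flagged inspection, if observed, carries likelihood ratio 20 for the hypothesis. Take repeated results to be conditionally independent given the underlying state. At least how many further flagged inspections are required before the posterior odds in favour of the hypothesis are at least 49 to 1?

Prior odds = 0.00125/0.99875 = 1/799.
Combined Bayes factor of the evidence already in hand = 1.5 × 0.125 × 2.75 = 0.515625.
Odds after that evidence = (1/799) × 0.515625 = 33/51136.
Target odds = 49.
Need 20ⁿ ≥ 49 ÷ (33/51136) = 2505664/33.
20³ = 8000 falls short of 2505664/33 but 20⁴ = 160000 reaches it, so n = 4.

4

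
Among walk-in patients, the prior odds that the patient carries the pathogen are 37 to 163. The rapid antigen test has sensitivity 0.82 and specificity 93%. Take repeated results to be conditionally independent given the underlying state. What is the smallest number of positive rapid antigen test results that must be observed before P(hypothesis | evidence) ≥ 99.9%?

4

Prior odds = 37/163.
False-positive rate = 1 − 0.93 = 0.07; likelihood ratio of a positive = 0.82/0.07 = 82/7.
Target posterior odds = 0.999/0.001 = 999.
Need (37/163) × (82/7)ⁿ ≥ 999, i.e. (82/7)ⁿ ≥ 4401.
(82/7)³ = 551368/343 falls short of 4401 but (82/7)⁴ = 45212176/2401 reaches it, so n = 4.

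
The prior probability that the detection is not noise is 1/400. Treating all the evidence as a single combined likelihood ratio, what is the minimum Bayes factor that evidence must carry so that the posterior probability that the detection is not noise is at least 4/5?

1596

Prior odds = 0.0025/0.9975 = 1/399.
Target odds = 0.8/0.2 = 4.
Required Bayes factor = 4 ÷ (1/399) = 1596.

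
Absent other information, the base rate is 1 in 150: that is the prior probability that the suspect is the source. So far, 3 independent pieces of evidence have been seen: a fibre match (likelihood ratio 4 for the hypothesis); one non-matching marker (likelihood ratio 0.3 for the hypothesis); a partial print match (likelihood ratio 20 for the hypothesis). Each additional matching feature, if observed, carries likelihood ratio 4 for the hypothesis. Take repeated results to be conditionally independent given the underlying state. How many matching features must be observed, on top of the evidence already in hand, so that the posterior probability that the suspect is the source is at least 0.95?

Prior odds = (1/150)/(149/150) = 1/149.
Combined Bayes factor of the evidence already in hand = 4 × 0.3 × 20 = 24.
Odds after that evidence = (1/149) × 24 = 24/149.
Target odds = 0.95/0.05 = 19.
Need 4ⁿ ≥ 19 ÷ (24/149) = 2831/24.
4³ = 64 falls short of 2831/24 but 4⁴ = 256 reaches it, so n = 4.

4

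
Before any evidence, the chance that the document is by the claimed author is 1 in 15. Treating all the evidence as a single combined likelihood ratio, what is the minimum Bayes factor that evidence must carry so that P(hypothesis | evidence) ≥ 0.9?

126

Prior odds = (1/15)/(14/15) = 1/14.
Target odds = 0.9/0.1 = 9.
Required Bayes factor = 9 ÷ (1/14) = 126.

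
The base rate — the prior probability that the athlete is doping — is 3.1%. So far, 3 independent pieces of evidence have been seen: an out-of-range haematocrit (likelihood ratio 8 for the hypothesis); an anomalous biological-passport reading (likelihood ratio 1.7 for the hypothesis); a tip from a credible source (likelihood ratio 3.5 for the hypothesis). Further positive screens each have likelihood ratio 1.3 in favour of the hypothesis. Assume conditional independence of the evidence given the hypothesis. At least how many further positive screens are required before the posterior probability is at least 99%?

16

Prior odds = 0.031/0.969 = 31/969.
Combined Bayes factor of the evidence already in hand = 8 × 1.7 × 3.5 = 47.6.
Odds after that evidence = (31/969) × 47.6 = 434/285.
Target odds = 0.99/0.01 = 99.
Need 1.3ⁿ ≥ 99 ÷ (434/285) = 28215/434.
1.3¹⁵ ≈51.1859 falls short of 28215/434 but 1.3¹⁶ ≈66.5417 reaches it, so n = 16.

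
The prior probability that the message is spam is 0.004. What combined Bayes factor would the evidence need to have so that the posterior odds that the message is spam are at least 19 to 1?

Prior odds = 0.004/0.996 = 1/249.
Target odds = 19.
Required Bayes factor = 19 ÷ (1/249) = 4731.

4731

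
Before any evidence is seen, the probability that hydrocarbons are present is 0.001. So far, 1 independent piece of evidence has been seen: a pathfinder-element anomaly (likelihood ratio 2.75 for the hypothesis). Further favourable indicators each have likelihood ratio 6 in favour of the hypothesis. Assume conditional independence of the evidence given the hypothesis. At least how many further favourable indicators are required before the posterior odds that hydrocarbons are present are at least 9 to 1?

5

Prior odds = 0.001/0.999 = 1/999.
Bayes factor of the evidence already in hand = 2.75.
Odds after that evidence = (1/999) × 2.75 = 11/3996.
Target odds = 9.
Need 6ⁿ ≥ 9 ÷ (11/3996) = 35964/11.
6⁴ = 1296 falls short of 35964/11 but 6⁵ = 7776 reaches it, so n = 5.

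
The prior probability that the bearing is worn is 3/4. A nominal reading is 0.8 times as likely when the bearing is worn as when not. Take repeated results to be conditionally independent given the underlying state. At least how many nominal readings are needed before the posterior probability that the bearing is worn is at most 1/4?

10

Prior odds = 0.75/0.25 = 3.
Likelihood ratio per nominal reading = 0.8.
Target odds: 0.25 ÷ 0.75 = 1/3.
Require 0.8ⁿ ≤ 1/3 ÷ 3 = 1/9.
0.8⁹ = 262144/1953125 is still above 1/9 but 0.8¹⁰ = 1048576/9765625 is at or below it, so n = 10.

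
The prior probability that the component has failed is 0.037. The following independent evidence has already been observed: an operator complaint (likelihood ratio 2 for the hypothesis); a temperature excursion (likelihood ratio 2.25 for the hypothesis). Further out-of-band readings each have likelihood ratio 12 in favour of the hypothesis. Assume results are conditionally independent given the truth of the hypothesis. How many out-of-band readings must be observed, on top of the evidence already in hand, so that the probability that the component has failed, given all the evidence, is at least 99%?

3

Prior odds = 0.037/0.963 = 37/963.
Combined Bayes factor of the evidence already in hand = 2 × 2.25 = 4.5.
Odds after that evidence = (37/963) × 4.5 = 37/214.
Target odds = 0.99/0.01 = 99.
Need 12ⁿ ≥ 99 ÷ (37/214) = 21186/37.
12² = 144 falls short of 21186/37 but 12³ = 1728 reaches it, so n = 3.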